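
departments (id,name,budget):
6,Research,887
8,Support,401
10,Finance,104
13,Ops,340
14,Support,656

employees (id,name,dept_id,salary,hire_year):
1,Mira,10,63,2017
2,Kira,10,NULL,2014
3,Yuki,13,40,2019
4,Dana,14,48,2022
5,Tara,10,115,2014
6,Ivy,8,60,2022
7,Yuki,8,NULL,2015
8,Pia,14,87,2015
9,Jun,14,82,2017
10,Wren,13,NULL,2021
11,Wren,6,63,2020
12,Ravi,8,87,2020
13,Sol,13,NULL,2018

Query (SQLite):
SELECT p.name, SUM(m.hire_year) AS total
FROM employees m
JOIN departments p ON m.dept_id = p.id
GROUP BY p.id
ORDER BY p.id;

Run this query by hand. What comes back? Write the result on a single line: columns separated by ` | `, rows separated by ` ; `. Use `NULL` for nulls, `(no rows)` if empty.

Join each employees row to its departments via dept_id.
Group joined rows by departments.id; compute SUM(m.hire_year) per group.
  6: ids {11} → SUM(m.hire_year)=2020
  8: ids {6, 7, 12} → SUM(m.hire_year)=6057
  10: ids {1, 2, 5} → SUM(m.hire_year)=6045
  13: ids {3, 10, 13} → SUM(m.hire_year)=6058
  14: ids {4, 8, 9} → SUM(m.hire_year)=6054

Research | 2020 ; Support | 6057 ; Finance | 6045 ; Ops | 6058 ; Support | 6054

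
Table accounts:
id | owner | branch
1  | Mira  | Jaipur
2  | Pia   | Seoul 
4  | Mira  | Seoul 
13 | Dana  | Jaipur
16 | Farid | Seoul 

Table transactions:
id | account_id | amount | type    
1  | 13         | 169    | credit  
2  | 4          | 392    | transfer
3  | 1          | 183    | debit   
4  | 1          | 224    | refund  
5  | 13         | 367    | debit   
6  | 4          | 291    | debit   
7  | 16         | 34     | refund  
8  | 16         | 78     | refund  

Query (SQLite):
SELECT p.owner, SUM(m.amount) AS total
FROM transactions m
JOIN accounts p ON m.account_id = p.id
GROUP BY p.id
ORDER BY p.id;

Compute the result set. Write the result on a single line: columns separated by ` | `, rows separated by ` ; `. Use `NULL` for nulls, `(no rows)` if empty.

Mira | 407 ; Mira | 683 ; Dana | 536 ; Farid | 112

Join each transactions row to its accounts via account_id.
Group joined rows by accounts.id; compute SUM(m.amount) per group.
  1: ids {3, 4} → SUM(m.amount)=407
  4: ids {2, 6} → SUM(m.amount)=683
  13: ids {1, 5} → SUM(m.amount)=536
  16: ids {7, 8} → SUM(m.amount)=112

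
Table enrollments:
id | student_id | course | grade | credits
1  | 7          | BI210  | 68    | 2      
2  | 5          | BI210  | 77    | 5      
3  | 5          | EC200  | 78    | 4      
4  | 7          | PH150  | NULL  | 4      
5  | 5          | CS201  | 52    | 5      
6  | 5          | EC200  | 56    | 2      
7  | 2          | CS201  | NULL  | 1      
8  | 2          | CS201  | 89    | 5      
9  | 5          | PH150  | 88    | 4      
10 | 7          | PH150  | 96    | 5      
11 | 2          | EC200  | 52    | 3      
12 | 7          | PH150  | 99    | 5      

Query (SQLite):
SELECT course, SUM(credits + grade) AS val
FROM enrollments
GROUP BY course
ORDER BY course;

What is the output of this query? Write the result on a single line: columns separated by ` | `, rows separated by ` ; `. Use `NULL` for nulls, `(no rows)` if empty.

BI210 | 152 ; CS201 | 151 ; EC200 | 195 ; PH150 | 297

For each row compute credits + grade.
Group by course; take SUM of the expression per group.
  BI210: ids {1, 2} → SUM(credits + grade)=152
  CS201: ids {5, 7, 8} → SUM(credits + grade)=151
  EC200: ids {3, 6, 11} → SUM(credits + grade)=195
  PH150: ids {4, 9, 10, 12} → SUM(credits + grade)=297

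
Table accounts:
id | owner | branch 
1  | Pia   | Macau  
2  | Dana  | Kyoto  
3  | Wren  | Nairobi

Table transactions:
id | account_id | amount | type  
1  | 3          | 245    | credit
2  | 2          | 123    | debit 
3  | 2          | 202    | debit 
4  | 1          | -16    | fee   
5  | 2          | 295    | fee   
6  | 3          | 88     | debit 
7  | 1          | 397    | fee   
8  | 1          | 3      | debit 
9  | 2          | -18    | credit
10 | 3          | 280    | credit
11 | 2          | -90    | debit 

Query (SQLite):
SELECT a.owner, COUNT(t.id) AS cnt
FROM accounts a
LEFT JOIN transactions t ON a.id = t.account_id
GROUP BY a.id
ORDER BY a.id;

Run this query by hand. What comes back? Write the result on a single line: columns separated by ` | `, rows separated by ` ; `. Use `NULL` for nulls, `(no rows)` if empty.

Pia | 3 ; Dana | 5 ; Wren | 3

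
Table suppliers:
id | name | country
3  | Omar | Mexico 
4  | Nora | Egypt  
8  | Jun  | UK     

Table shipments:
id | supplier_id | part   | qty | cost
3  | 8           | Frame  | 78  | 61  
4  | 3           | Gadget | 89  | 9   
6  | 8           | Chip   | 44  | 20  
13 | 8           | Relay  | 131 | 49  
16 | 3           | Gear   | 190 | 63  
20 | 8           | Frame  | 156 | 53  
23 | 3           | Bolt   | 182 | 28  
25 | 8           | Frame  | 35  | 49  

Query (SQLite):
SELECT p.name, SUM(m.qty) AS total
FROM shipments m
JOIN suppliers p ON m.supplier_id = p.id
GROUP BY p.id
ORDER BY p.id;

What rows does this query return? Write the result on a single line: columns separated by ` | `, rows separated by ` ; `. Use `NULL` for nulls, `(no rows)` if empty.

Join each shipments row to its suppliers via supplier_id.
Group joined rows by suppliers.id; compute SUM(m.qty) per group.
  3: ids {4, 16, 23} → SUM(m.qty)=461
  8: ids {3, 6, 13, 20, 25} → SUM(m.qty)=444

Omar | 461 ; Jun | 444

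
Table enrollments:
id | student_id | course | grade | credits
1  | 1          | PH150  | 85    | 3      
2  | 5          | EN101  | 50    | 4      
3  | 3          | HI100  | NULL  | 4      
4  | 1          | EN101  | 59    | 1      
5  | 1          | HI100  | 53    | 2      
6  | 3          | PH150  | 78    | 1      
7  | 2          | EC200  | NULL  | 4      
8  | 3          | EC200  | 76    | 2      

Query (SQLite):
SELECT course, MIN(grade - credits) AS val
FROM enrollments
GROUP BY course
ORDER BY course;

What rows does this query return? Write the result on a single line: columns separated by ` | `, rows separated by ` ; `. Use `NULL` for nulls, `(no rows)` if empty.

EC200 | 74 ; EN101 | 46 ; HI100 | 51 ; PH150 | 77

For each row compute grade - credits.
Group by course; take MIN of the expression per group.
  EC200: ids {7, 8} → MIN(grade - credits)=74
  EN101: ids {2, 4} → MIN(grade - credits)=46
  HI100: ids {3, 5} → MIN(grade - credits)=51
  PH150: ids {1, 6} → MIN(grade - credits)=77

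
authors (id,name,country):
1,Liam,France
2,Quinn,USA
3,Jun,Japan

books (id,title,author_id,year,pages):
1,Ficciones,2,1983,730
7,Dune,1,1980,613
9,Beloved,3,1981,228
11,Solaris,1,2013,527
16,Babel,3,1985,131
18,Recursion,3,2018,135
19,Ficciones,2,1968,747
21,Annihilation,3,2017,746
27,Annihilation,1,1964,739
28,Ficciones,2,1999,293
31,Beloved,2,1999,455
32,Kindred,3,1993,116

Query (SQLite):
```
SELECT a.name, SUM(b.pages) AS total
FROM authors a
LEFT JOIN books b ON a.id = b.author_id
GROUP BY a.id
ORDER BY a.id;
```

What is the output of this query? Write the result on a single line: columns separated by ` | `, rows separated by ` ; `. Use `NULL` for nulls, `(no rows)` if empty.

Liam | 1879 ; Quinn | 2225 ; Jun | 1356

LEFT JOIN keeps every authors row; unmatched ones get NULL for books columns.
Group by authors.id and compute SUM(b.pages). SUM over an all-NULL group is NULL.
  1: ids {7, 11, 27} → SUM(b.pages)=1879
  2: ids {1, 19, 28, 31} → SUM(b.pages)=2225
  3: ids {9, 16, 18, 21, 32} → SUM(b.pages)=1356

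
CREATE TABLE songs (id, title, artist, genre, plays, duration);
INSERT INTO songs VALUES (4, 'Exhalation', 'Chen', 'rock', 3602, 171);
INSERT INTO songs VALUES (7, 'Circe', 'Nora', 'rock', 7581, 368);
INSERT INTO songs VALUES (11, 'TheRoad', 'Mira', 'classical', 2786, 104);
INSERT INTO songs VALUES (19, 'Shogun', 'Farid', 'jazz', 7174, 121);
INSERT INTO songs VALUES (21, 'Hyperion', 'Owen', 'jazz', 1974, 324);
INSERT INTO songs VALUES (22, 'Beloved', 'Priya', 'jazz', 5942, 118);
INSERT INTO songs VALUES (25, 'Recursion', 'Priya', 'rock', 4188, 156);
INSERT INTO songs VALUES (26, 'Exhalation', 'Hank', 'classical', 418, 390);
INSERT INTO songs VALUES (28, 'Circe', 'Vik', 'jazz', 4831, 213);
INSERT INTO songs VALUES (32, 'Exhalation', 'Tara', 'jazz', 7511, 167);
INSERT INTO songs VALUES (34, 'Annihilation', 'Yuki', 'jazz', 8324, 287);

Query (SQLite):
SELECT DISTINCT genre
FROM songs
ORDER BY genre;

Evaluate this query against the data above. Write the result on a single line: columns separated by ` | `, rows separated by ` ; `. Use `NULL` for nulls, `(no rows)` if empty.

classical ; jazz ; rock

Collect distinct genre values from songs.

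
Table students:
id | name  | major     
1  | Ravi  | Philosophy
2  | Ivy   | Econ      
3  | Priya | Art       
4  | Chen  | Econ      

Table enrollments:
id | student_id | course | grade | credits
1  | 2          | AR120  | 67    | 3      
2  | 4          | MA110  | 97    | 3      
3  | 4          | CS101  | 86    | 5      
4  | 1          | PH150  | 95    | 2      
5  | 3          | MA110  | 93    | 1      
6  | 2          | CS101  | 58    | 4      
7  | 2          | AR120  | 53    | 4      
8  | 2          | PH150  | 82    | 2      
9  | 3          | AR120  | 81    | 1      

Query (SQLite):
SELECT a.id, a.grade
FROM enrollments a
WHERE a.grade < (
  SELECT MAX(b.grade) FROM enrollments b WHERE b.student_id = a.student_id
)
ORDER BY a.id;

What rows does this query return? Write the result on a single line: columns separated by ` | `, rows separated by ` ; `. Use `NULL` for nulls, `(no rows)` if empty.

For each enrollments row a, compute MAX(grade) over rows sharing a.student_id.
Keep row a if a.grade < that per-group MAX.
  student_id=1: MAX(grade) = 95
  student_id=2: MAX(grade) = 82
  student_id=3: MAX(grade) = 93
  student_id=4: MAX(grade) = 97

1 | 67 ; 3 | 86 ; 6 | 58 ; 7 | 53 ; 9 | 81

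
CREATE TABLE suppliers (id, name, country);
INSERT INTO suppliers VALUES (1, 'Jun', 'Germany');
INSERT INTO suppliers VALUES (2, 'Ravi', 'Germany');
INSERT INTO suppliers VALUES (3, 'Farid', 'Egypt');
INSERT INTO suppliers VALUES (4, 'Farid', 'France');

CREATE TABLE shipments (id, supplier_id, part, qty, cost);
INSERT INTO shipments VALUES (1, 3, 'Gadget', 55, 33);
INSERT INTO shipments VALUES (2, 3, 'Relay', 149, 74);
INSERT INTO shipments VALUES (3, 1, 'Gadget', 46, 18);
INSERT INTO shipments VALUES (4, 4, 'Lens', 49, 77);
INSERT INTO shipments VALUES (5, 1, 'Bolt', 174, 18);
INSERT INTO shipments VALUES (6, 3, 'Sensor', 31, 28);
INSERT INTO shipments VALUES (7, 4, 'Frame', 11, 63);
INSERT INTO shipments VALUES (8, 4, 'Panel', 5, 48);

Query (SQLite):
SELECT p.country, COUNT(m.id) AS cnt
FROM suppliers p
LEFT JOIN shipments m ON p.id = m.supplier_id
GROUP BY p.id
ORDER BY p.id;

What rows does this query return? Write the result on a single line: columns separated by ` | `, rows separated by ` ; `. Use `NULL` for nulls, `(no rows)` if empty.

Germany | 2 ; Germany | 0 ; Egypt | 3 ; France | 3

LEFT JOIN keeps every suppliers row; unmatched ones get NULL for shipments columns.
Group by suppliers.id and compute COUNT(m.id). COUNT(col) of an all-NULL group is 0.
  1: ids {3, 5} → COUNT(m.id)=2
  2: ids {—} → COUNT(m.id)=0
  3: ids {1, 2, 6} → COUNT(m.id)=3
  4: ids {4, 7, 8} → COUNT(m.id)=3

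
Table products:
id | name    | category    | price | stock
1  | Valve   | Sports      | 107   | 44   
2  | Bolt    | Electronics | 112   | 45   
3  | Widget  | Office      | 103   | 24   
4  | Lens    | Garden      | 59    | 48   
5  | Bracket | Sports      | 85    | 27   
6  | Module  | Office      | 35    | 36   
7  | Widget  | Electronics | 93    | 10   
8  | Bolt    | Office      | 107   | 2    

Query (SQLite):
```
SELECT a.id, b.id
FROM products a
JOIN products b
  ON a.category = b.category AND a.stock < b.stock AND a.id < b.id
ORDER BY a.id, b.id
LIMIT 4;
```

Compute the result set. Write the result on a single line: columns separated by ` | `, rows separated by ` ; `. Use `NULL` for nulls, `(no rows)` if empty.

3 | 6

Pairs (a,b) with same category, a.stock < b.stock, a.id < b.id.
category groups: Electronics:{2,7} Garden:{4} Office:{3,6,8} Sports:{1,5}
Ordered by (a.id, b.id); first 4.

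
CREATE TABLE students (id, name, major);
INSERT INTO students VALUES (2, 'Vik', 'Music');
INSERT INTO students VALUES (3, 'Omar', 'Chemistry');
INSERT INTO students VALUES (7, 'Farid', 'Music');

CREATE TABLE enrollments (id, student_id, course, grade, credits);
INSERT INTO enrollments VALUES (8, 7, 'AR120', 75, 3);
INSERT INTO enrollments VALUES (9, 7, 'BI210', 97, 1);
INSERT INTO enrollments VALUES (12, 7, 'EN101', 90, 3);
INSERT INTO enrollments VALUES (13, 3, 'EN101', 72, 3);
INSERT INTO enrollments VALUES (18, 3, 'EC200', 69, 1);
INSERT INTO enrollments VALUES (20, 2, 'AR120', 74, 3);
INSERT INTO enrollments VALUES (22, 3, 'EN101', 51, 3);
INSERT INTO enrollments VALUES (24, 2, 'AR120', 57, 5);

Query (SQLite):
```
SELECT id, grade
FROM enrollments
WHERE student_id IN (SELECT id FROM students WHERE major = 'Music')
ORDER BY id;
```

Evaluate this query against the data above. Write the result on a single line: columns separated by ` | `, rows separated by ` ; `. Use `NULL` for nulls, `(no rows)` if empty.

Inner query: students.id where major = 'Music'.
Outer: keep enrollments rows whose student_id is in that set.
Inner query → {2, 7}

8 | 75 ; 9 | 97 ; 12 | 90 ; 20 | 74 ; 24 | 57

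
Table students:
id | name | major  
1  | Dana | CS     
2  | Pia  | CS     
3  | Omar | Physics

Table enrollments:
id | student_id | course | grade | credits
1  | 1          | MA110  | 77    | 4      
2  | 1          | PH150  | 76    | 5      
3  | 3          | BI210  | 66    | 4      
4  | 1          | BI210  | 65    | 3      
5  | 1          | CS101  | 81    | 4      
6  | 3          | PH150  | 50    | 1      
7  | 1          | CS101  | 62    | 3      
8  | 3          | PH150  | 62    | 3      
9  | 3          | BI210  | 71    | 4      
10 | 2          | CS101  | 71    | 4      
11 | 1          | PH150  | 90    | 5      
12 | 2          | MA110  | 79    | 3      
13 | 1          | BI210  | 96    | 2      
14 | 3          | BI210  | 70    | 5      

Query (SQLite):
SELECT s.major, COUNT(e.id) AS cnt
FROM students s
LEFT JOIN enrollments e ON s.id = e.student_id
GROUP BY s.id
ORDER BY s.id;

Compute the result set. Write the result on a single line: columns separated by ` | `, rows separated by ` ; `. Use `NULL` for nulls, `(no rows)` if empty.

LEFT JOIN keeps every students row; unmatched ones get NULL for enrollments columns.
Group by students.id and compute COUNT(e.id). COUNT(col) of an all-NULL group is 0.
  1: ids {1, 2, 4, 5, 7, 11, 13} → COUNT(e.id)=7
  2: ids {10, 12} → COUNT(e.id)=2
  3: ids {3, 6, 8, 9, 14} → COUNT(e.id)=5

CS | 7 ; CS | 2 ; Physics | 5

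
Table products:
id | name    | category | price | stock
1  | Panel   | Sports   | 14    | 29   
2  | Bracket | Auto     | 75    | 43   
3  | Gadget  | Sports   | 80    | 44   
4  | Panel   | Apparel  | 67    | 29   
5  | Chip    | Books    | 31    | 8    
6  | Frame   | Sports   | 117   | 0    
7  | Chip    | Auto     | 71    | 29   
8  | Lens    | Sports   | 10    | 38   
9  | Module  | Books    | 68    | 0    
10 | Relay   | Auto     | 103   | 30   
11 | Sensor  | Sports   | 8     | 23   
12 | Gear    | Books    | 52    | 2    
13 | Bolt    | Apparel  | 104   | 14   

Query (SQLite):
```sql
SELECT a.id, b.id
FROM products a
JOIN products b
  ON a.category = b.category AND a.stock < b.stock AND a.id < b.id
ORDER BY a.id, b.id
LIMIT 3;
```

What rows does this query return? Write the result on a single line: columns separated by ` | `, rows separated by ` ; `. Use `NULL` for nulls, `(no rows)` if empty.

Pairs (a,b) with same category, a.stock < b.stock, a.id < b.id.
category groups: Apparel:{4,13} Auto:{2,7,10} Books:{5,9,12} Sports:{1,3,6,8,11}
Ordered by (a.id, b.id); first 3.

1 | 3 ; 1 | 8 ; 6 | 8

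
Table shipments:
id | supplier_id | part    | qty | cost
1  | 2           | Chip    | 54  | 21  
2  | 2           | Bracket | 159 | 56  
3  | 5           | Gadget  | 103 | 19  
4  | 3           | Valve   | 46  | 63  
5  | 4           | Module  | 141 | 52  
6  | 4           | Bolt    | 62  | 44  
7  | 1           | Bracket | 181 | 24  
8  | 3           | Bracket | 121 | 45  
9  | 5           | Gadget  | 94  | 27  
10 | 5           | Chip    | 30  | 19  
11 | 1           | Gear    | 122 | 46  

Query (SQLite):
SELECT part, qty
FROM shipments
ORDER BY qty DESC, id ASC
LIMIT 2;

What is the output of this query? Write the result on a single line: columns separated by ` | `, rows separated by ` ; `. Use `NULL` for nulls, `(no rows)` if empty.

Sort by qty desc, tiebreak id asc: (181, id=7), (159, id=2), (141, id=5), (122, id=11), (121, id=8) …. Take first 2.

Bracket | 181 ; Bracket | 159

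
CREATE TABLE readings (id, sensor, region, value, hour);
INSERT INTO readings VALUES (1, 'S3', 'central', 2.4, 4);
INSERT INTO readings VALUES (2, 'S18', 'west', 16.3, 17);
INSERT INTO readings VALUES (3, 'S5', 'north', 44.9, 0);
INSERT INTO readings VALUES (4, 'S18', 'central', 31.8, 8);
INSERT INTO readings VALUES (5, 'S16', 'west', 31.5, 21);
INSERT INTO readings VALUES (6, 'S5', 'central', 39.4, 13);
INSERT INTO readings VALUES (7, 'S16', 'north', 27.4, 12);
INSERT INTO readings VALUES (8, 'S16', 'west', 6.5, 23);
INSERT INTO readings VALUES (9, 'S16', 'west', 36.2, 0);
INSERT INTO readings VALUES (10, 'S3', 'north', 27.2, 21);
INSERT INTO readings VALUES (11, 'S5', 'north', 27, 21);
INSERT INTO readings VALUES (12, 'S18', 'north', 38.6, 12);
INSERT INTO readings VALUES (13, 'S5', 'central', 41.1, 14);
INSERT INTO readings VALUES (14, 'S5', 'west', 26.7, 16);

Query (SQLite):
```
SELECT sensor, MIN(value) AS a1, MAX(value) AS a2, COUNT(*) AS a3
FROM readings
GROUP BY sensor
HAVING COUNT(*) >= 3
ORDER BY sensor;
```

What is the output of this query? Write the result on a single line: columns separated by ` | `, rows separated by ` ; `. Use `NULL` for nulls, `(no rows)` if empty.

Group readings by sensor.
Per group compute: MIN(value), MAX(value), COUNT(*).
HAVING: drop groups with fewer than 3 rows.
  S16: ids {5, 7, 8, 9} → MIN(value)=6.5, MAX(value)=36.2, COUNT(*)=4
  S18: ids {2, 4, 12} → MIN(value)=16.3, MAX(value)=38.6, COUNT(*)=3
  S3: ids {1, 10} → MIN(value)=2.4, MAX(value)=27.2, COUNT(*)=2
  S5: ids {3, 6, 11, 13, 14} → MIN(value)=26.7, MAX(value)=44.9, COUNT(*)=5

S16 | 6.5 | 36.2 | 4 ; S18 | 16.3 | 38.6 | 3 ; S5 | 26.7 | 44.9 | 5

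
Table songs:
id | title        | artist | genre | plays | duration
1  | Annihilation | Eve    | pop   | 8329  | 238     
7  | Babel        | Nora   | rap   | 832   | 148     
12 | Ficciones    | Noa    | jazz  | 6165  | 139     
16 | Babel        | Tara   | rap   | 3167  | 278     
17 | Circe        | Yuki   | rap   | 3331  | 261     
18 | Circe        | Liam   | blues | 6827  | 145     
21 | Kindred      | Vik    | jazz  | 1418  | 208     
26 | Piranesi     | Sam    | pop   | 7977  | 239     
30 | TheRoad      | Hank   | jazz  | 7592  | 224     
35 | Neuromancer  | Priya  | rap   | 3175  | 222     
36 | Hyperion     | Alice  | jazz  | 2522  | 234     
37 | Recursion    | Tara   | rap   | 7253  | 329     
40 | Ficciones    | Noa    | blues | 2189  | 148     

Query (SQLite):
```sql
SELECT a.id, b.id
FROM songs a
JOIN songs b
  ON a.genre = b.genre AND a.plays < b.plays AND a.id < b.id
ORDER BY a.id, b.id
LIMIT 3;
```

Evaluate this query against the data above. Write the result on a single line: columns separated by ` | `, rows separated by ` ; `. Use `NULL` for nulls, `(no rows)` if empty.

Pairs (a,b) with same genre, a.plays < b.plays, a.id < b.id.
genre groups: blues:{18,40} jazz:{12,21,30,36} pop:{1,26} rap:{7,16,17,35,37}
Ordered by (a.id, b.id); first 3.

7 | 16 ; 7 | 17 ; 7 | 35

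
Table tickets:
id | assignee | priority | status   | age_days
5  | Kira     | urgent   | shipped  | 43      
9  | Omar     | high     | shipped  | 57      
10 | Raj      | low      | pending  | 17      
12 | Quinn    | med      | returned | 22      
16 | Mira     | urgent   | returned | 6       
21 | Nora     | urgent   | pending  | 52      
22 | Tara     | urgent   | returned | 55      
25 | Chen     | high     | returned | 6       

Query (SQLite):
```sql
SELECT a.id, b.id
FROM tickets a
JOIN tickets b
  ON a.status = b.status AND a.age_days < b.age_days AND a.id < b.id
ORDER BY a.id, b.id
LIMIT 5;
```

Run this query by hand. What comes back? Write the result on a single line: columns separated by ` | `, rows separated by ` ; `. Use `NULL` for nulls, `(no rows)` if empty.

5 | 9 ; 10 | 21 ; 12 | 22 ; 16 | 22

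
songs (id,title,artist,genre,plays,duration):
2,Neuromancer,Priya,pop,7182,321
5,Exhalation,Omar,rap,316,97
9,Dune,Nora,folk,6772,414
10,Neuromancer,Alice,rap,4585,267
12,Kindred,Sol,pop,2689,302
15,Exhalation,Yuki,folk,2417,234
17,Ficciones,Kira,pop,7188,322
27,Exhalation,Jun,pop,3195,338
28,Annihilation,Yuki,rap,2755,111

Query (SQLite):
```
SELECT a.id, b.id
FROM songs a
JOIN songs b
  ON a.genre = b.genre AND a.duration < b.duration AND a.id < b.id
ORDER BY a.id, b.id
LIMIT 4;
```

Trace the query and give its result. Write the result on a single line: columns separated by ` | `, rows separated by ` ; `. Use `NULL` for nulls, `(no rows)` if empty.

2 | 17 ; 2 | 27 ; 5 | 10 ; 5 | 28

Pairs (a,b) with same genre, a.duration < b.duration, a.id < b.id.
genre groups: folk:{9,15} pop:{2,12,17,27} rap:{5,10,28}
Ordered by (a.id, b.id); first 4.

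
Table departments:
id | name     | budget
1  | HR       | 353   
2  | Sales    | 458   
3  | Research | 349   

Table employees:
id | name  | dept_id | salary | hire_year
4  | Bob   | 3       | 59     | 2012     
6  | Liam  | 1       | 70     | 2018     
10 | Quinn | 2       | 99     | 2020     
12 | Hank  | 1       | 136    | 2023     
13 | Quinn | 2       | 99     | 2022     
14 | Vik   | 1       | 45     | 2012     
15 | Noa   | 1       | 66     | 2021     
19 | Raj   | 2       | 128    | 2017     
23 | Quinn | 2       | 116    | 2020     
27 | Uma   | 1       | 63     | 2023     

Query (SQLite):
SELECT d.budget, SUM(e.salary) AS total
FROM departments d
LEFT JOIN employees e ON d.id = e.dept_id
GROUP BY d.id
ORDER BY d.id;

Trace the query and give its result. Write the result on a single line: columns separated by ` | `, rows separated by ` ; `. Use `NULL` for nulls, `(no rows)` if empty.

LEFT JOIN keeps every departments row; unmatched ones get NULL for employees columns.
Group by departments.id and compute SUM(e.salary). SUM over an all-NULL group is NULL.
  1: ids {6, 12, 14, 15, 27} → SUM(e.salary)=380
  2: ids {10, 13, 19, 23} → SUM(e.salary)=442
  3: ids {4} → SUM(e.salary)=59

353 | 380 ; 458 | 442 ; 349 | 59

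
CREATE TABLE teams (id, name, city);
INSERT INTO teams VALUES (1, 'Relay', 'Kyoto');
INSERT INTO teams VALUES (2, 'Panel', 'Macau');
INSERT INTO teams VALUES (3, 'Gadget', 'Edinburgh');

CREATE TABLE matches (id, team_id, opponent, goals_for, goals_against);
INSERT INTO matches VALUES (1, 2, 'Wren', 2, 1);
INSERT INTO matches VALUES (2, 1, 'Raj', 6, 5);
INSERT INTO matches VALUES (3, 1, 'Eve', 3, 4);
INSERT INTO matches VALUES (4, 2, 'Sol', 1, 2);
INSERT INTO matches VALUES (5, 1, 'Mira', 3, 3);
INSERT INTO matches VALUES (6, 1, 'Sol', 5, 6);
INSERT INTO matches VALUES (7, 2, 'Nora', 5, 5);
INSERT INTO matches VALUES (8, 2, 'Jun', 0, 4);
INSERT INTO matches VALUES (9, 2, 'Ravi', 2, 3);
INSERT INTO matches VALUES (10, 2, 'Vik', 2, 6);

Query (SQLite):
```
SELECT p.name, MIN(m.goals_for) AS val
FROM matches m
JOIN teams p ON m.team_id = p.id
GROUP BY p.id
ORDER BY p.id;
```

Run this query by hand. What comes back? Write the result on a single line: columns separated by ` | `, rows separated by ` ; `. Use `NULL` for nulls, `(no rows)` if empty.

Relay | 3 ; Panel | 0

Join each matches row to its teams via team_id.
Group joined rows by teams.id; compute MIN(m.goals_for) per group.
  1: ids {2, 3, 5, 6} → MIN(m.goals_for)=3
  2: ids {1, 4, 7, 8, 9, 10} → MIN(m.goals_for)=0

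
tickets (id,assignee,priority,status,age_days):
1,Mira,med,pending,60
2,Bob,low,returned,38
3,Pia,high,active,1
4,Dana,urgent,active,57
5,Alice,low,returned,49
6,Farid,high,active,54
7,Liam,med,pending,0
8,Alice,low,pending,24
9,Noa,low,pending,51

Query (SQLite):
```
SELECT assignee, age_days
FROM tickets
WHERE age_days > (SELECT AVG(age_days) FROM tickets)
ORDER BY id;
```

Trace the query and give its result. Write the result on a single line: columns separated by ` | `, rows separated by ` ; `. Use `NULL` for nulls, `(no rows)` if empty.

Mira | 60 ; Bob | 38 ; Dana | 57 ; Alice | 49 ; Farid | 54 ; Noa | 51

Scalar subquery: AVG(age_days) over all tickets rows = 37.111111 (≈; comparison uses full precision).
Keep rows where age_days > that value.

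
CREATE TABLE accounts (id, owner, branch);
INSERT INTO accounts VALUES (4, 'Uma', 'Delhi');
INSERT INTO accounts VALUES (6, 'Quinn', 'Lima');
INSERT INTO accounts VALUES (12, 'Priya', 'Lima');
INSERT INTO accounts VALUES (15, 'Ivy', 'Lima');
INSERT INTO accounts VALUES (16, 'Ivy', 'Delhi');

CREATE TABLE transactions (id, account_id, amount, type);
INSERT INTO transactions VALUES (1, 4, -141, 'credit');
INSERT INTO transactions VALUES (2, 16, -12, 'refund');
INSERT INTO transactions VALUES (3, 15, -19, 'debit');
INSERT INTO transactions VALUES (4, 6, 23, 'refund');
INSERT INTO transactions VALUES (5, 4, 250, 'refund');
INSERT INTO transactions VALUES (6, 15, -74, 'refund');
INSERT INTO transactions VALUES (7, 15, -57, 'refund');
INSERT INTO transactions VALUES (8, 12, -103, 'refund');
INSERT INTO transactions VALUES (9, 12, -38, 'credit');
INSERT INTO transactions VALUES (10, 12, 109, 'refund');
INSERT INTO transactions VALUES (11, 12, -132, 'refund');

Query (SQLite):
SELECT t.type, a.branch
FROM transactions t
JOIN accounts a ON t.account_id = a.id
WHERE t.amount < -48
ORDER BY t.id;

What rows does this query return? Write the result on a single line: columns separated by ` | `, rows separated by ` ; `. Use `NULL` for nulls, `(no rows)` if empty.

credit | Delhi ; refund | Lima ; refund | Lima ; refund | Lima ; refund | Lima

Each transactions row matches the accounts row where account_id = accounts.id.
Then keep rows with t.amount < -48.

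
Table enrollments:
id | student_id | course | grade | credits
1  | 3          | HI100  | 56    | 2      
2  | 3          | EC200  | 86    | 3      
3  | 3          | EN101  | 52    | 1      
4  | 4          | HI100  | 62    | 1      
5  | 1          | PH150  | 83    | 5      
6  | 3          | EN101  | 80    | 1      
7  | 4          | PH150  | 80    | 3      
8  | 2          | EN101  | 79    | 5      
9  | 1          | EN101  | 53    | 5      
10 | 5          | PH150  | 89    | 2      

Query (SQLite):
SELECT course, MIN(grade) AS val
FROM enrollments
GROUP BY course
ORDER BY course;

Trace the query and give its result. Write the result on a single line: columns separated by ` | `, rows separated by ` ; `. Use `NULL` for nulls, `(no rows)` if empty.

Partition enrollments by course; compute MIN(grade) within each group.
  EC200: ids {2} → MIN(grade)=86
  EN101: ids {3, 6, 8, 9} → MIN(grade)=52
  HI100: ids {1, 4} → MIN(grade)=56
  PH150: ids {5, 7, 10} → MIN(grade)=80

EC200 | 86 ; EN101 | 52 ; HI100 | 56 ; PH150 | 80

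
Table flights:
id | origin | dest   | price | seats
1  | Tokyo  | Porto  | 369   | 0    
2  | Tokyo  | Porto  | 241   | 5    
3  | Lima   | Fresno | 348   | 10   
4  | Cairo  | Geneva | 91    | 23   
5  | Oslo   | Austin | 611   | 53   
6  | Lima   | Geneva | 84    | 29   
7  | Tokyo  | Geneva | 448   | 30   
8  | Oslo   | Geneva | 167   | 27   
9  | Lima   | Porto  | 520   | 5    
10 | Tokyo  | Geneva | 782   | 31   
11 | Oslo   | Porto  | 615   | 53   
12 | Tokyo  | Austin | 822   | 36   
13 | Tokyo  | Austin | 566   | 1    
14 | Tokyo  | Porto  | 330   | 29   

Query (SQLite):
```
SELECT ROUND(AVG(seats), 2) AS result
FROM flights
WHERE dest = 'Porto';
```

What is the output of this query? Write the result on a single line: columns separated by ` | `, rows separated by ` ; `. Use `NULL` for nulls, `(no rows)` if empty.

18.4

Rows where dest='Porto' → seats values: [0, 5, 5, 53, 29].
AVG = 92 / 5 (rounded to 2 dp).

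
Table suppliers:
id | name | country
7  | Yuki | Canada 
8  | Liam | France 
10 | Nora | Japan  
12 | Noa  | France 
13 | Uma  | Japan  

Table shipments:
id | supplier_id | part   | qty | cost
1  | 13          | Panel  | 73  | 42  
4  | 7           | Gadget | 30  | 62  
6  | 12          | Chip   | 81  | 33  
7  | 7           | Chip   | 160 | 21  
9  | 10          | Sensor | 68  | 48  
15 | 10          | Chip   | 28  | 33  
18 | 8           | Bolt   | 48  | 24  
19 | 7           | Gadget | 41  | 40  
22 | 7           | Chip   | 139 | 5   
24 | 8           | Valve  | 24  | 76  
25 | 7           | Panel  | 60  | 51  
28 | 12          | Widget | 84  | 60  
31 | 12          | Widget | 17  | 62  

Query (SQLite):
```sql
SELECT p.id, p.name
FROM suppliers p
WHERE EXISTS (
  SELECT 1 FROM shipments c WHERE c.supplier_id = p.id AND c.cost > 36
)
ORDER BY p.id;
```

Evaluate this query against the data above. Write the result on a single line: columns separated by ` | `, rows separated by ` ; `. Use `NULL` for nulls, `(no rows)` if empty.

7 | Yuki ; 8 | Liam ; 10 | Nora ; 12 | Noa ; 13 | Uma

For each suppliers row, check whether any shipments with matching supplier_id has cost > 36.
Keep rows where that is true.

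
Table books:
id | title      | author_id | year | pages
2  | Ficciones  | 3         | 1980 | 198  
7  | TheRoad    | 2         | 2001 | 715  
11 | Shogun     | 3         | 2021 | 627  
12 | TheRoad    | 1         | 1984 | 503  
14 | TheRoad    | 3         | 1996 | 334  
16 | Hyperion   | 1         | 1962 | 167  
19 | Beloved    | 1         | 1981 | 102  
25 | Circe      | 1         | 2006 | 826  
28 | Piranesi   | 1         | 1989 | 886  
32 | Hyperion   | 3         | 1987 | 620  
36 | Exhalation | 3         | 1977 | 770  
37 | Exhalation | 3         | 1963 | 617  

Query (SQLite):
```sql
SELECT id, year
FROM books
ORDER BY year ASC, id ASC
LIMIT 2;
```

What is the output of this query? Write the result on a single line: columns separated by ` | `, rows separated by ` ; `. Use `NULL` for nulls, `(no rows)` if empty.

16 | 1962 ; 37 | 1963

Sort by year asc, tiebreak id asc: (1962, id=16), (1963, id=37), (1977, id=36), (1980, id=2), (1981, id=19) …. Take first 2.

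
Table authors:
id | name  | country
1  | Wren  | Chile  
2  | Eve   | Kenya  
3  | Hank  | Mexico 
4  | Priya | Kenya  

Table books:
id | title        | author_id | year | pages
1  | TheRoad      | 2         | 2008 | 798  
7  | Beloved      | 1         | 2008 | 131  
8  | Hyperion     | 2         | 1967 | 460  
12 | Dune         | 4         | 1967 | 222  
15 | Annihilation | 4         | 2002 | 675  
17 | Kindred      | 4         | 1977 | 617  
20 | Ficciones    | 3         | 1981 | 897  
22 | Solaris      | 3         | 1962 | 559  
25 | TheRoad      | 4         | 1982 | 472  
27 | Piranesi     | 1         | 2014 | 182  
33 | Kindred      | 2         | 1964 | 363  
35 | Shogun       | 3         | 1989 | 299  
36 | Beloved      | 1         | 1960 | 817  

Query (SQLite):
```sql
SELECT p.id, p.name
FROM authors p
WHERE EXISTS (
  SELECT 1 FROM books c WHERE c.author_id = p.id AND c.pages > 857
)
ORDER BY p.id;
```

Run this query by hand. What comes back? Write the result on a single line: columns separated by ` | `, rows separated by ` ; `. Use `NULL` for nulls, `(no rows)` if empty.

3 | Hank

For each authors row, check whether any books with matching author_id has pages > 857.
Keep rows where that is true.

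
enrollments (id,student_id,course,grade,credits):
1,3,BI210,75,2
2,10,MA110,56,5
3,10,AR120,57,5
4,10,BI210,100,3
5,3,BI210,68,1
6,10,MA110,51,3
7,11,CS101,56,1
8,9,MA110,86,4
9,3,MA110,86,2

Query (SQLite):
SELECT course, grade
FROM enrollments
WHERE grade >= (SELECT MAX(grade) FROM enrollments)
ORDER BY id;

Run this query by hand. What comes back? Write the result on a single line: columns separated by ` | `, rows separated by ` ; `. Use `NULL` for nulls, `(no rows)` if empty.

BI210 | 100

Scalar subquery: MAX(grade) over all enrollments rows = 100.
Keep rows where grade >= that value.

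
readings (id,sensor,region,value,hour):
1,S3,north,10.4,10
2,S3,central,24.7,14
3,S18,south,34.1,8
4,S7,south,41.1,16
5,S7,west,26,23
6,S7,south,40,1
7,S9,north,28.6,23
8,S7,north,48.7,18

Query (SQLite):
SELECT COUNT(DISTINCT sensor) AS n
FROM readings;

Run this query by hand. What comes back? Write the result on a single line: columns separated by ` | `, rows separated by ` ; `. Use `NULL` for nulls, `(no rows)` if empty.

Count distinct non-NULL sensor values.

4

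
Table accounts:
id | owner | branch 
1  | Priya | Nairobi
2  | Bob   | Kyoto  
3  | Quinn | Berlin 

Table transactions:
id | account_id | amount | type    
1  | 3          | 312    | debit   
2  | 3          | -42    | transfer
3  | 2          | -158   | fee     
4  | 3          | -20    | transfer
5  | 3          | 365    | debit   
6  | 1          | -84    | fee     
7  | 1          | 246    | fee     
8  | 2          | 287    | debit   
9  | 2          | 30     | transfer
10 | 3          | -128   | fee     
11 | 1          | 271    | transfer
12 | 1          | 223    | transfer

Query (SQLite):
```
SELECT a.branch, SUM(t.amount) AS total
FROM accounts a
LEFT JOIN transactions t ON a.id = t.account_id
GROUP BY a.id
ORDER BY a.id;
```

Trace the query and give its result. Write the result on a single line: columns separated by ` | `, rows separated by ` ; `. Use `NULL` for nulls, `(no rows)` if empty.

Nairobi | 656 ; Kyoto | 159 ; Berlin | 487

LEFT JOIN keeps every accounts row; unmatched ones get NULL for transactions columns.
Group by accounts.id and compute SUM(t.amount). SUM over an all-NULL group is NULL.
  1: ids {6, 7, 11, 12} → SUM(t.amount)=656
  2: ids {3, 8, 9} → SUM(t.amount)=159
  3: ids {1, 2, 4, 5, 10} → SUM(t.amount)=487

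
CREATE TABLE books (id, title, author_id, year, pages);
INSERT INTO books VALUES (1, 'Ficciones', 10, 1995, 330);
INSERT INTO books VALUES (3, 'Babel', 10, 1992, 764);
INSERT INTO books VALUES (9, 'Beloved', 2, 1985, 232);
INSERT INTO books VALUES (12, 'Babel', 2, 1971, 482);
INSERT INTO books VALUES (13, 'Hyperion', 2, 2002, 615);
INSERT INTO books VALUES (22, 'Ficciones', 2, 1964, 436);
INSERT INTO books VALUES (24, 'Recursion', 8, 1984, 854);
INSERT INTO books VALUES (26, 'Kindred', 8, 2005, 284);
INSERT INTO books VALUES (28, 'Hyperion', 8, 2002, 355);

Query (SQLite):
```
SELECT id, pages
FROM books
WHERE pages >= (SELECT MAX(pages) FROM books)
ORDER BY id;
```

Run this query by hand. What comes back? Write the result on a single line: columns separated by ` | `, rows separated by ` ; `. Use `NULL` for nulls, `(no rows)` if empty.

24 | 854

Scalar subquery: MAX(pages) over all books rows = 854.
Keep rows where pages >= that value.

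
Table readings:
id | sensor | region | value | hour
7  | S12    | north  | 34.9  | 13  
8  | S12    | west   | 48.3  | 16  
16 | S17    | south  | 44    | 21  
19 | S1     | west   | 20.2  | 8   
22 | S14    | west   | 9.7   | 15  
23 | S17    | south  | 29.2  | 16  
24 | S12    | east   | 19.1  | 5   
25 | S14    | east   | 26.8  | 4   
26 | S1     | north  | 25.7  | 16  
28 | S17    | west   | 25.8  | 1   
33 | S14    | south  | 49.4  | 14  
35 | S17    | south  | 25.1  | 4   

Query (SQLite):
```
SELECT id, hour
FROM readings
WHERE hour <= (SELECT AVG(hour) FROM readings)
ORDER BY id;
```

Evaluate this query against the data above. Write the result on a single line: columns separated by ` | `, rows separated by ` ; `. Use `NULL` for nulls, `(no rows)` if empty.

19 | 8 ; 24 | 5 ; 25 | 4 ; 28 | 1 ; 35 | 4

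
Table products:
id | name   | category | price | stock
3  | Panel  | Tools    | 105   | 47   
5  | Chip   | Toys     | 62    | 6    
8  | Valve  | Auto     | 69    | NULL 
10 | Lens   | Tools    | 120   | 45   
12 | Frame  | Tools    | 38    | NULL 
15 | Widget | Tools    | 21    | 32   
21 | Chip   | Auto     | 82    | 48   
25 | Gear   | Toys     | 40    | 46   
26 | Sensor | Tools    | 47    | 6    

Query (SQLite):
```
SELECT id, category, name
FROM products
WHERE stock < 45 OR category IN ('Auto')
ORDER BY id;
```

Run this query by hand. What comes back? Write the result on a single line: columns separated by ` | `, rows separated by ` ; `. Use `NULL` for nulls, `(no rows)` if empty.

stock < 45: ids {5, 15, 26}
category IN ('Auto'): ids {8, 21}
Combine with OR.

5 | Toys | Chip ; 8 | Auto | Valve ; 15 | Tools | Widget ; 21 | Auto | Chip ; 26 | Tools | Sensor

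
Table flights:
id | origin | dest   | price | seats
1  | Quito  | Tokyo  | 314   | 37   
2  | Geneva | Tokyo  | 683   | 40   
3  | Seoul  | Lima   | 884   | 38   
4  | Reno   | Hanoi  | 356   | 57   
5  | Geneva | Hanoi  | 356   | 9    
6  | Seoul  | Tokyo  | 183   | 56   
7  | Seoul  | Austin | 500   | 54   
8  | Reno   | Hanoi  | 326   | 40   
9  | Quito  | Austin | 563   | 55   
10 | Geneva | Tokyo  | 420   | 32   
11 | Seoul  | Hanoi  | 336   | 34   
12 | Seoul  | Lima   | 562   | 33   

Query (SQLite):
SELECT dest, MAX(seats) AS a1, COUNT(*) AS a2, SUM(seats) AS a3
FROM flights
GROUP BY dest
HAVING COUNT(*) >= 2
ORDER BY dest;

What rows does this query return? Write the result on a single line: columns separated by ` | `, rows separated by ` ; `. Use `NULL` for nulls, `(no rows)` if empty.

Austin | 55 | 2 | 109 ; Hanoi | 57 | 4 | 140 ; Lima | 38 | 2 | 71 ; Tokyo | 56 | 4 | 165

Group flights by dest.
Per group compute: MAX(seats), COUNT(*), SUM(seats).
HAVING: drop groups with fewer than 2 rows.
  Austin: ids {7, 9} → MAX(seats)=55, COUNT(*)=2, SUM(seats)=109
  Hanoi: ids {4, 5, 8, 11} → MAX(seats)=57, COUNT(*)=4, SUM(seats)=140
  Lima: ids {3, 12} → MAX(seats)=38, COUNT(*)=2, SUM(seats)=71
  Tokyo: ids {1, 2, 6, 10} → MAX(seats)=56, COUNT(*)=4, SUM(seats)=165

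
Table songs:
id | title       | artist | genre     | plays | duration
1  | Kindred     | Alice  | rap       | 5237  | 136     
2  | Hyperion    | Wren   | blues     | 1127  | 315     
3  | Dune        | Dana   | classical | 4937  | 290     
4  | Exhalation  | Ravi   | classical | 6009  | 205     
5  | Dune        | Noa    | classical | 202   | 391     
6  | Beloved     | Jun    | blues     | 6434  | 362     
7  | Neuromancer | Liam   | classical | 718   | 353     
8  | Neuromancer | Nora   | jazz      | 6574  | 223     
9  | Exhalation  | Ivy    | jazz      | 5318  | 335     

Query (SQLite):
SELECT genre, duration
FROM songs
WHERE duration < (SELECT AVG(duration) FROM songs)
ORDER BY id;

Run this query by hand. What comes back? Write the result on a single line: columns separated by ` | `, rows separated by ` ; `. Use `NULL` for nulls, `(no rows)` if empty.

rap | 136 ; classical | 205 ; jazz | 223

Scalar subquery: AVG(duration) over all songs rows = 290.0.
Keep rows where duration < that value.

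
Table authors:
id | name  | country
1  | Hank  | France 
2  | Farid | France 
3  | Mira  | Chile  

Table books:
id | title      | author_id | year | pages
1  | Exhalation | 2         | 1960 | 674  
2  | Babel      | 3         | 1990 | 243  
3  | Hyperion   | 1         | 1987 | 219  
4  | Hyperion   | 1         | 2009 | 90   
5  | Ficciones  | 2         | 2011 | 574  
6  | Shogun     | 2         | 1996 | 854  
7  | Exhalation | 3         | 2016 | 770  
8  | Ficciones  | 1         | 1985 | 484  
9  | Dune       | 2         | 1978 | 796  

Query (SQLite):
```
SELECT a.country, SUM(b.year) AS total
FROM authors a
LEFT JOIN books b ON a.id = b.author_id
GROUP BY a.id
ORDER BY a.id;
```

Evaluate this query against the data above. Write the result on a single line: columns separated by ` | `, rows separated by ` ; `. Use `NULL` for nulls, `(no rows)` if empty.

LEFT JOIN keeps every authors row; unmatched ones get NULL for books columns.
Group by authors.id and compute SUM(b.year). SUM over an all-NULL group is NULL.
  1: ids {3, 4, 8} → SUM(b.year)=5981
  2: ids {1, 5, 6, 9} → SUM(b.year)=7945
  3: ids {2, 7} → SUM(b.year)=4006

France | 5981 ; France | 7945 ; Chile | 4006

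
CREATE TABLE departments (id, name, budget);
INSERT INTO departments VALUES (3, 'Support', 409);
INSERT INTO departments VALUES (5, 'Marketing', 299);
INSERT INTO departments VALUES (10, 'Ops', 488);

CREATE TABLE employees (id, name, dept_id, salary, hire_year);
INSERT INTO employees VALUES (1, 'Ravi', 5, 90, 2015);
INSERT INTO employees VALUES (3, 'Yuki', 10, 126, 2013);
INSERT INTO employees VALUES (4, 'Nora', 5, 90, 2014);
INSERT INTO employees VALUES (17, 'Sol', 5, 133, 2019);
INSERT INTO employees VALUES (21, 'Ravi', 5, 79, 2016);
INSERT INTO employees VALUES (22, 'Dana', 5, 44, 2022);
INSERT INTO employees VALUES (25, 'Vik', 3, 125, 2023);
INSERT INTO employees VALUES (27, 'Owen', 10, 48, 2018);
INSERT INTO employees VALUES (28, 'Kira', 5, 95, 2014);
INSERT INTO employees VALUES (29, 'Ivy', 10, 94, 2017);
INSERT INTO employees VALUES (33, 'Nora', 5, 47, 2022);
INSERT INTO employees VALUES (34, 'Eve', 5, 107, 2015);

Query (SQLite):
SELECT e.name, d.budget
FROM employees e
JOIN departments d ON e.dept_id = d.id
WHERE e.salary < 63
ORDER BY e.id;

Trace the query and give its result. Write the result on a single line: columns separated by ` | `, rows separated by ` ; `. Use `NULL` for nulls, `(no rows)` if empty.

Each employees row matches the departments row where dept_id = departments.id.
Then keep rows with e.salary < 63.

Dana | 299 ; Owen | 488 ; Nora | 299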